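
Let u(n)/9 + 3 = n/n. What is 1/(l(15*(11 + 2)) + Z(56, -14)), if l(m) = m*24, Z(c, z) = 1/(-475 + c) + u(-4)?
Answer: 419/1953377 ≈ 0.00021450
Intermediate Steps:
u(n) = -18 (u(n) = -27 + 9*(n/n) = -27 + 9*1 = -27 + 9 = -18)
Z(c, z) = -18 + 1/(-475 + c) (Z(c, z) = 1/(-475 + c) - 18 = -18 + 1/(-475 + c))
l(m) = 24*m
1/(l(15*(11 + 2)) + Z(56, -14)) = 1/(24*(15*(11 + 2)) + (8551 - 18*56)/(-475 + 56)) = 1/(24*(15*13) + (8551 - 1008)/(-419)) = 1/(24*195 - 1/419*7543) = 1/(4680 - 7543/419) = 1/(1953377/419) = 419/1953377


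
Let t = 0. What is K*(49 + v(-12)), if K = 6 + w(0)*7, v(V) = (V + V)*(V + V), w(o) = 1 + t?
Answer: 8125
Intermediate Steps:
w(o) = 1 (w(o) = 1 + 0 = 1)
v(V) = 4*V**2 (v(V) = (2*V)*(2*V) = 4*V**2)
K = 13 (K = 6 + 1*7 = 6 + 7 = 13)
K*(49 + v(-12)) = 13*(49 + 4*(-12)**2) = 13*(49 + 4*144) = 13*(49 + 576) = 13*625 = 8125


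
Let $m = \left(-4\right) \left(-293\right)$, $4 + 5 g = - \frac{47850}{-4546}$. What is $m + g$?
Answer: $\frac{13334613}{11365} \approx 1173.3$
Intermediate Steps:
$g = \frac{14833}{11365}$ ($g = - \frac{4}{5} + \frac{\left(-47850\right) \frac{1}{-4546}}{5} = - \frac{4}{5} + \frac{\left(-47850\right) \left(- \frac{1}{4546}\right)}{5} = - \frac{4}{5} + \frac{1}{5} \cdot \frac{23925}{2273} = - \frac{4}{5} + \frac{4785}{2273} = \frac{14833}{11365} \approx 1.3051$)
$m = 1172$
$m + g = 1172 + \frac{14833}{11365} = \frac{13334613}{11365}$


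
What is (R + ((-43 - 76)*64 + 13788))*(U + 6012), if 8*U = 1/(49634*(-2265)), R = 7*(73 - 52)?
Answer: 34166838667883921/899368080 ≈ 3.7990e+7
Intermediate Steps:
R = 147 (R = 7*21 = 147)
U = -1/899368080 (U = (1/(49634*(-2265)))/8 = ((1/49634)*(-1/2265))/8 = (1/8)*(-1/112421010) = -1/899368080 ≈ -1.1119e-9)
(R + ((-43 - 76)*64 + 13788))*(U + 6012) = (147 + ((-43 - 76)*64 + 13788))*(-1/899368080 + 6012) = (147 + (-119*64 + 13788))*(5407000896959/899368080) = (147 + (-7616 + 13788))*(5407000896959/899368080) = (147 + 6172)*(5407000896959/899368080) = 6319*(5407000896959/899368080) = 34166838667883921/899368080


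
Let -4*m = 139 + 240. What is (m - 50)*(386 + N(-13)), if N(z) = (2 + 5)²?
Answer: -251865/4 ≈ -62966.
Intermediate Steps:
N(z) = 49 (N(z) = 7² = 49)
m = -379/4 (m = -(139 + 240)/4 = -¼*379 = -379/4 ≈ -94.750)
(m - 50)*(386 + N(-13)) = (-379/4 - 50)*(386 + 49) = -579/4*435 = -251865/4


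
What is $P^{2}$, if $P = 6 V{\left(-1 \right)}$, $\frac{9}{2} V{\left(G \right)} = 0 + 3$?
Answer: $16$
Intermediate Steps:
$V{\left(G \right)} = \frac{2}{3}$ ($V{\left(G \right)} = \frac{2 \left(0 + 3\right)}{9} = \frac{2}{9} \cdot 3 = \frac{2}{3}$)
$P = 4$ ($P = 6 \cdot \frac{2}{3} = 4$)
$P^{2} = 4^{2} = 16$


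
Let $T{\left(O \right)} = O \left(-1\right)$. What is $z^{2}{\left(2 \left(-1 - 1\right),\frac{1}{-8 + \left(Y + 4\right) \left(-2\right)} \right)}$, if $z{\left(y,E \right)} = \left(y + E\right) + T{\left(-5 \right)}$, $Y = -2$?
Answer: $\frac{121}{144} \approx 0.84028$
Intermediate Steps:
$T{\left(O \right)} = - O$
$z{\left(y,E \right)} = 5 + E + y$ ($z{\left(y,E \right)} = \left(y + E\right) - -5 = \left(E + y\right) + 5 = 5 + E + y$)
$z^{2}{\left(2 \left(-1 - 1\right),\frac{1}{-8 + \left(Y + 4\right) \left(-2\right)} \right)} = \left(5 + \frac{1}{-8 + \left(-2 + 4\right) \left(-2\right)} + 2 \left(-1 - 1\right)\right)^{2} = \left(5 + \frac{1}{-8 + 2 \left(-2\right)} + 2 \left(-1 - 1\right)\right)^{2} = \left(5 + \frac{1}{-8 - 4} + 2 \left(-2\right)\right)^{2} = \left(5 + \frac{1}{-12} - 4\right)^{2} = \left(5 - \frac{1}{12} - 4\right)^{2} = \left(\frac{11}{12}\right)^{2} = \frac{121}{144}$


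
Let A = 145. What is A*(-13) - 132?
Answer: -2017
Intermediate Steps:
A*(-13) - 132 = 145*(-13) - 132 = -1885 - 132 = -2017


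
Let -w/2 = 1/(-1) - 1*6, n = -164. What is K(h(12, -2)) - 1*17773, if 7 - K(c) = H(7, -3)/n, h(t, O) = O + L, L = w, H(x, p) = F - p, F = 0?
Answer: -2913621/164 ≈ -17766.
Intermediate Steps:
H(x, p) = -p (H(x, p) = 0 - p = -p)
w = 14 (w = -2*(1/(-1) - 1*6) = -2*(-1 - 6) = -2*(-7) = 14)
L = 14
h(t, O) = 14 + O (h(t, O) = O + 14 = 14 + O)
K(c) = 1151/164 (K(c) = 7 - (-1*(-3))/(-164) = 7 - 3*(-1)/164 = 7 - 1*(-3/164) = 7 + 3/164 = 1151/164)
K(h(12, -2)) - 1*17773 = 1151/164 - 1*17773 = 1151/164 - 17773 = -2913621/164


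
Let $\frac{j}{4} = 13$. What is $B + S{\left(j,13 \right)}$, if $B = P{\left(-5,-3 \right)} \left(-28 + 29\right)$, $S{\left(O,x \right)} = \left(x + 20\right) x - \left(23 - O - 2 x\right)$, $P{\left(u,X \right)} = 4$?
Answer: $488$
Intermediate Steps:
$j = 52$ ($j = 4 \cdot 13 = 52$)
$S{\left(O,x \right)} = -23 + O + 2 x + x \left(20 + x\right)$ ($S{\left(O,x \right)} = \left(20 + x\right) x - \left(23 - O - 2 x\right) = x \left(20 + x\right) - \left(23 - O - 2 x\right) = x \left(20 + x\right) + \left(-23 + O + 2 x\right) = -23 + O + 2 x + x \left(20 + x\right)$)
$B = 4$ ($B = 4 \left(-28 + 29\right) = 4 \cdot 1 = 4$)
$B + S{\left(j,13 \right)} = 4 + \left(-23 + 52 + 13^{2} + 22 \cdot 13\right) = 4 + \left(-23 + 52 + 169 + 286\right) = 4 + 484 = 488$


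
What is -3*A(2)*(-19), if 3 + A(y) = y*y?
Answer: 57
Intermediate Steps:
A(y) = -3 + y**2 (A(y) = -3 + y*y = -3 + y**2)
-3*A(2)*(-19) = -3*(-3 + 2**2)*(-19) = -3*(-3 + 4)*(-19) = -3*1*(-19) = -3*(-19) = 57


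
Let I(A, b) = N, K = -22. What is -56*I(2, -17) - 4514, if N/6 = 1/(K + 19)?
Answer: -4402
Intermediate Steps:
N = -2 (N = 6/(-22 + 19) = 6/(-3) = 6*(-⅓) = -2)
I(A, b) = -2
-56*I(2, -17) - 4514 = -56*(-2) - 4514 = 112 - 4514 = -4402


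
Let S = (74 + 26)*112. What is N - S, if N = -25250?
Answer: -36450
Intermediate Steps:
S = 11200 (S = 100*112 = 11200)
N - S = -25250 - 1*11200 = -25250 - 11200 = -36450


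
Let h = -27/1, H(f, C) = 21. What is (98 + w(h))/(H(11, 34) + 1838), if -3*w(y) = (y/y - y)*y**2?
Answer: -6706/1859 ≈ -3.6073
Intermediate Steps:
h = -27 (h = -27*1 = -27)
w(y) = -y**2*(1 - y)/3 (w(y) = -(y/y - y)*y**2/3 = -(1 - y)*y**2/3 = -y**2*(1 - y)/3)
(98 + w(h))/(H(11, 34) + 1838) = (98 + (1/3)*(-27)**2*(-1 - 27))/(21 + 1838) = (98 + (1/3)*729*(-28))/1859 = (98 - 6804)*(1/1859) = -6706*1/1859 = -6706/1859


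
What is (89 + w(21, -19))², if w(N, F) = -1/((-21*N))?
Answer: 1540562500/194481 ≈ 7921.4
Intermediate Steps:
w(N, F) = 1/(21*N) (w(N, F) = -(-1)/(21*N) = 1/(21*N))
(89 + w(21, -19))² = (89 + (1/21)/21)² = (89 + (1/21)*(1/21))² = (89 + 1/441)² = (39250/441)² = 1540562500/194481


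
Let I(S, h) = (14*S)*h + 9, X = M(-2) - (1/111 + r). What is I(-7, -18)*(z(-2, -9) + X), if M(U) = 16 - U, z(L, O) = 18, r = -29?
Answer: 4263474/37 ≈ 1.1523e+5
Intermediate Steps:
X = 5216/111 (X = (16 - 1*(-2)) - (1/111 - 29) = (16 + 2) - (1/111 - 29) = 18 - 1*(-3218/111) = 18 + 3218/111 = 5216/111 ≈ 46.991)
I(S, h) = 9 + 14*S*h (I(S, h) = 14*S*h + 9 = 9 + 14*S*h)
I(-7, -18)*(z(-2, -9) + X) = (9 + 14*(-7)*(-18))*(18 + 5216/111) = (9 + 1764)*(7214/111) = 1773*(7214/111) = 4263474/37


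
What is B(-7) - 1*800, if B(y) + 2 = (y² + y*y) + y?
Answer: -711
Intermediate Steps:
B(y) = -2 + y + 2*y² (B(y) = -2 + ((y² + y*y) + y) = -2 + ((y² + y²) + y) = -2 + (2*y² + y) = -2 + (y + 2*y²) = -2 + y + 2*y²)
B(-7) - 1*800 = (-2 - 7 + 2*(-7)²) - 1*800 = (-2 - 7 + 2*49) - 800 = (-2 - 7 + 98) - 800 = 89 - 800 = -711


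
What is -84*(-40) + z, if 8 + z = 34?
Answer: 3386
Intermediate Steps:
z = 26 (z = -8 + 34 = 26)
-84*(-40) + z = -84*(-40) + 26 = 3360 + 26 = 3386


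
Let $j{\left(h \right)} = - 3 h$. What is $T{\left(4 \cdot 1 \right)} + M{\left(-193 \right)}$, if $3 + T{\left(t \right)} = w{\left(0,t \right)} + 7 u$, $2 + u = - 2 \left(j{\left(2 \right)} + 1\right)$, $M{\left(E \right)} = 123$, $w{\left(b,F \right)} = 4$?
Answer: $180$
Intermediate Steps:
$u = 8$ ($u = -2 - 2 \left(\left(-3\right) 2 + 1\right) = -2 - 2 \left(-6 + 1\right) = -2 - -10 = -2 + 10 = 8$)
$T{\left(t \right)} = 57$ ($T{\left(t \right)} = -3 + \left(4 + 7 \cdot 8\right) = -3 + \left(4 + 56\right) = -3 + 60 = 57$)
$T{\left(4 \cdot 1 \right)} + M{\left(-193 \right)} = 57 + 123 = 180$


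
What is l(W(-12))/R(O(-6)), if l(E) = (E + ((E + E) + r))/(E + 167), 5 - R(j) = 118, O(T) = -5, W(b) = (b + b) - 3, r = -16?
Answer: 97/15820 ≈ 0.0061315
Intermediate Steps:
W(b) = -3 + 2*b (W(b) = 2*b - 3 = -3 + 2*b)
R(j) = -113 (R(j) = 5 - 1*118 = 5 - 118 = -113)
l(E) = (-16 + 3*E)/(167 + E) (l(E) = (E + ((E + E) - 16))/(E + 167) = (E + (2*E - 16))/(167 + E) = (E + (-16 + 2*E))/(167 + E) = (-16 + 3*E)/(167 + E))
l(W(-12))/R(O(-6)) = ((-16 + 3*(-3 + 2*(-12)))/(167 + (-3 + 2*(-12))))/(-113) = ((-16 + 3*(-3 - 24))/(167 + (-3 - 24)))*(-1/113) = ((-16 + 3*(-27))/(167 - 27))*(-1/113) = ((-16 - 81)/140)*(-1/113) = ((1/140)*(-97))*(-1/113) = -97/140*(-1/113) = 97/15820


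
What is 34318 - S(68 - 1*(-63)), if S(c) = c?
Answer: 34187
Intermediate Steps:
34318 - S(68 - 1*(-63)) = 34318 - (68 - 1*(-63)) = 34318 - (68 + 63) = 34318 - 1*131 = 34318 - 131 = 34187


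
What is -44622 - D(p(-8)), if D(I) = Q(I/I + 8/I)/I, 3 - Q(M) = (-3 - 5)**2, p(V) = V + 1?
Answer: -312415/7 ≈ -44631.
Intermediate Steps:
p(V) = 1 + V
Q(M) = -61 (Q(M) = 3 - (-3 - 5)**2 = 3 - 1*(-8)**2 = 3 - 1*64 = 3 - 64 = -61)
D(I) = -61/I
-44622 - D(p(-8)) = -44622 - (-61)/(1 - 8) = -44622 - (-61)/(-7) = -44622 - (-61)*(-1)/7 = -44622 - 1*61/7 = -44622 - 61/7 = -312415/7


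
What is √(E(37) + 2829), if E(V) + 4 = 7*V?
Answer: 2*√771 ≈ 55.534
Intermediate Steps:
E(V) = -4 + 7*V
√(E(37) + 2829) = √((-4 + 7*37) + 2829) = √((-4 + 259) + 2829) = √(255 + 2829) = √3084 = 2*√771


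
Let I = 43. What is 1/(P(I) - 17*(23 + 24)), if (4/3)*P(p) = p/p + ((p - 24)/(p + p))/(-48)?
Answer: -5504/4393587 ≈ -0.0012527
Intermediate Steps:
P(p) = ¾ - (-24 + p)/(128*p) (P(p) = 3*(p/p + ((p - 24)/(p + p))/(-48))/4 = 3*(1 + ((-24 + p)/((2*p)))*(-1/48))/4 = 3*(1 + ((-24 + p)*(1/(2*p)))*(-1/48))/4 = 3*(1 + ((-24 + p)/(2*p))*(-1/48))/4 = 3*(1 - (-24 + p)/(96*p))/4 = ¾ - (-24 + p)/(128*p))
1/(P(I) - 17*(23 + 24)) = 1/((1/128)*(24 + 95*43)/43 - 17*(23 + 24)) = 1/((1/128)*(1/43)*(24 + 4085) - 17*47) = 1/((1/128)*(1/43)*4109 - 799) = 1/(4109/5504 - 799) = 1/(-4393587/5504) = -5504/4393587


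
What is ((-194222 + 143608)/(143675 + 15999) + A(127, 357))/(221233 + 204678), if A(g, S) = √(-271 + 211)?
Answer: -25307/34003456507 + 2*I*√15/425911 ≈ -7.4425e-7 + 1.8187e-5*I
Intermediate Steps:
A(g, S) = 2*I*√15 (A(g, S) = √(-60) = 2*I*√15)
((-194222 + 143608)/(143675 + 15999) + A(127, 357))/(221233 + 204678) = ((-194222 + 143608)/(143675 + 15999) + 2*I*√15)/(221233 + 204678) = (-50614/159674 + 2*I*√15)/425911 = (-50614*1/159674 + 2*I*√15)*(1/425911) = (-25307/79837 + 2*I*√15)*(1/425911) = -25307/34003456507 + 2*I*√15/425911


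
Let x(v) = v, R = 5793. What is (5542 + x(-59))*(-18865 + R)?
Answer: -71673776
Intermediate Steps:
(5542 + x(-59))*(-18865 + R) = (5542 - 59)*(-18865 + 5793) = 5483*(-13072) = -71673776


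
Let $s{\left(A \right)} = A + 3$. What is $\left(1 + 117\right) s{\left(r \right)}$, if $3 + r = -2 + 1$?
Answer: $-118$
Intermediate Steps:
$r = -4$ ($r = -3 + \left(-2 + 1\right) = -3 - 1 = -4$)
$s{\left(A \right)} = 3 + A$
$\left(1 + 117\right) s{\left(r \right)} = \left(1 + 117\right) \left(3 - 4\right) = 118 \left(-1\right) = -118$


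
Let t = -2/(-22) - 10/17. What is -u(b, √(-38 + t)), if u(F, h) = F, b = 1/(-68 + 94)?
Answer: -1/26 ≈ -0.038462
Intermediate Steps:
t = -93/187 (t = -2*(-1/22) - 10*1/17 = 1/11 - 10/17 = -93/187 ≈ -0.49733)
b = 1/26 ≈ 0.038462
-u(b, √(-38 + t)) = -1*1/26 = -1/26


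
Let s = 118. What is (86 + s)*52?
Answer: 10608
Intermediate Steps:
(86 + s)*52 = (86 + 118)*52 = 204*52 = 10608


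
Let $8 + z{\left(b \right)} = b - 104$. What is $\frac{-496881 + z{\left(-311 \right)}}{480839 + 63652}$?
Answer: $- \frac{55256}{60499} \approx -0.91334$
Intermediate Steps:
$z{\left(b \right)} = -112 + b$ ($z{\left(b \right)} = -8 + \left(b - 104\right) = -8 + \left(-104 + b\right) = -112 + b$)
$\frac{-496881 + z{\left(-311 \right)}}{480839 + 63652} = \frac{-496881 - 423}{480839 + 63652} = \frac{-496881 - 423}{544491} = \left(-497304\right) \frac{1}{544491} = - \frac{55256}{60499}$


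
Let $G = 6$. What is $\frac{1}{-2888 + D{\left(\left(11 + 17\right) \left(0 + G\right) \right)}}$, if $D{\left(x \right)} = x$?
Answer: $- \frac{1}{2720} \approx -0.00036765$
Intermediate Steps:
$\frac{1}{-2888 + D{\left(\left(11 + 17\right) \left(0 + G\right) \right)}} = \frac{1}{-2888 + \left(11 + 17\right) \left(0 + 6\right)} = \frac{1}{-2888 + 28 \cdot 6} = \frac{1}{-2888 + 168} = \frac{1}{-2720} = - \frac{1}{2720}$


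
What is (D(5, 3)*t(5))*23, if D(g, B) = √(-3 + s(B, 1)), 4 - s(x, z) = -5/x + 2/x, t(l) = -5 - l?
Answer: -230*√2 ≈ -325.27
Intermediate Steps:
s(x, z) = 4 + 3/x (s(x, z) = 4 - (-5/x + 2/x) = 4 - (-3)/x = 4 + 3/x)
D(g, B) = √(1 + 3/B) (D(g, B) = √(-3 + (4 + 3/B)) = √(1 + 3/B))
(D(5, 3)*t(5))*23 = (√((3 + 3)/3)*(-5 - 1*5))*23 = (√((⅓)*6)*(-5 - 5))*23 = (√2*(-10))*23 = -10*√2*23 = -230*√2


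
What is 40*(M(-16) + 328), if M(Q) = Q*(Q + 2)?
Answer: 22080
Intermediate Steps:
M(Q) = Q*(2 + Q)
40*(M(-16) + 328) = 40*(-16*(2 - 16) + 328) = 40*(-16*(-14) + 328) = 40*(224 + 328) = 40*552 = 22080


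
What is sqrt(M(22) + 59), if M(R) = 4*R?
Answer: 7*sqrt(3) ≈ 12.124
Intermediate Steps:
sqrt(M(22) + 59) = sqrt(4*22 + 59) = sqrt(88 + 59) = sqrt(147) = 7*sqrt(3)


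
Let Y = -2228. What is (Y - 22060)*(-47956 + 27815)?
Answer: 489184608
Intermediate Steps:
(Y - 22060)*(-47956 + 27815) = (-2228 - 22060)*(-47956 + 27815) = -24288*(-20141) = 489184608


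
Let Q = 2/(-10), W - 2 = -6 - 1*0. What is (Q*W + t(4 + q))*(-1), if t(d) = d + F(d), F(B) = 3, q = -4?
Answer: -19/5 ≈ -3.8000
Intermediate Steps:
W = -4 (W = 2 + (-6 - 1*0) = 2 + (-6 + 0) = 2 - 6 = -4)
t(d) = 3 + d (t(d) = d + 3 = 3 + d)
Q = -⅕ (Q = 2*(-⅒) = -⅕ ≈ -0.20000)
(Q*W + t(4 + q))*(-1) = (-⅕*(-4) + (3 + (4 - 4)))*(-1) = (⅘ + (3 + 0))*(-1) = (⅘ + 3)*(-1) = (19/5)*(-1) = -19/5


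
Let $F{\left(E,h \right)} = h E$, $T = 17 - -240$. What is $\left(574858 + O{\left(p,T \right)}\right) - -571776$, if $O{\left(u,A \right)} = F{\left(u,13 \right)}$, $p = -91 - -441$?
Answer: $1151184$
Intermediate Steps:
$p = 350$ ($p = -91 + 441 = 350$)
$T = 257$ ($T = 17 + 240 = 257$)
$F{\left(E,h \right)} = E h$
$O{\left(u,A \right)} = 13 u$ ($O{\left(u,A \right)} = u 13 = 13 u$)
$\left(574858 + O{\left(p,T \right)}\right) - -571776 = \left(574858 + 13 \cdot 350\right) - -571776 = \left(574858 + 4550\right) + 571776 = 579408 + 571776 = 1151184$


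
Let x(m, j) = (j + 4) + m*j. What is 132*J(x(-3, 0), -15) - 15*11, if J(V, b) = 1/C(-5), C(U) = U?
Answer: -957/5 ≈ -191.40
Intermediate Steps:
x(m, j) = 4 + j + j*m (x(m, j) = (4 + j) + j*m = 4 + j + j*m)
J(V, b) = -⅕ (J(V, b) = 1/(-5) = -⅕)
132*J(x(-3, 0), -15) - 15*11 = 132*(-⅕) - 15*11 = -132/5 - 165 = -957/5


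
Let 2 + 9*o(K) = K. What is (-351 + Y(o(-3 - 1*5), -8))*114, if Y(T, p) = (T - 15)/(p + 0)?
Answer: -477413/12 ≈ -39784.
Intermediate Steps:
o(K) = -2/9 + K/9
Y(T, p) = (-15 + T)/p
(-351 + Y(o(-3 - 1*5), -8))*114 = (-351 + (-15 + (-2/9 + (-3 - 1*5)/9))/(-8))*114 = (-351 - (-15 + (-2/9 + (-3 - 5)/9))/8)*114 = (-351 - (-15 + (-2/9 + (1/9)*(-8)))/8)*114 = (-351 - (-15 + (-2/9 - 8/9))/8)*114 = (-351 - (-15 - 10/9)/8)*114 = (-351 - 1/8*(-145/9))*114 = (-351 + 145/72)*114 = -25127/72*114 = -477413/12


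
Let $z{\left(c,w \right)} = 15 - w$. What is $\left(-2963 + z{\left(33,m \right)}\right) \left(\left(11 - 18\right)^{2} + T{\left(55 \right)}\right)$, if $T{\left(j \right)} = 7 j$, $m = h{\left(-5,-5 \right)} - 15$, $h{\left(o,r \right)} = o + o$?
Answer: $-1268582$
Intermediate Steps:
$h{\left(o,r \right)} = 2 o$
$m = -25$ ($m = 2 \left(-5\right) - 15 = -10 - 15 = -25$)
$\left(-2963 + z{\left(33,m \right)}\right) \left(\left(11 - 18\right)^{2} + T{\left(55 \right)}\right) = \left(-2963 + \left(15 - -25\right)\right) \left(\left(11 - 18\right)^{2} + 7 \cdot 55\right) = \left(-2963 + \left(15 + 25\right)\right) \left(\left(-7\right)^{2} + 385\right) = \left(-2963 + 40\right) \left(49 + 385\right) = \left(-2923\right) 434 = -1268582$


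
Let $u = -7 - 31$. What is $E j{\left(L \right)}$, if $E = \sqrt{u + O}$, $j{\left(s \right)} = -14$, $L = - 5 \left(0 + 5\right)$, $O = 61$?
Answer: $- 14 \sqrt{23} \approx -67.142$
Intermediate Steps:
$u = -38$
$L = -25$ ($L = \left(-5\right) 5 = -25$)
$E = \sqrt{23}$ ($E = \sqrt{-38 + 61} = \sqrt{23} \approx 4.7958$)
$E j{\left(L \right)} = \sqrt{23} \left(-14\right) = - 14 \sqrt{23}$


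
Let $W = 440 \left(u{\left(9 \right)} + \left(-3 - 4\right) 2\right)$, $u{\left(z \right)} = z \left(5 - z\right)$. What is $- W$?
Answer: $22000$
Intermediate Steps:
$W = -22000$ ($W = 440 \left(9 \left(5 - 9\right) + \left(-3 - 4\right) 2\right) = 440 \left(9 \left(5 - 9\right) - 14\right) = 440 \left(9 \left(-4\right) - 14\right) = 440 \left(-36 - 14\right) = 440 \left(-50\right) = -22000$)
$- W = \left(-1\right) \left(-22000\right) = 22000$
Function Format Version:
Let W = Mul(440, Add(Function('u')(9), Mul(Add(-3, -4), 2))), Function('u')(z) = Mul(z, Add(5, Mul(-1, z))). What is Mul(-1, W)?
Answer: 22000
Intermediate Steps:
W = -22000 (W = Mul(440, Add(Mul(9, Add(5, Mul(-1, 9))), Mul(Add(-3, -4), 2))) = Mul(440, Add(Mul(9, Add(5, -9)), Mul(-7, 2))) = Mul(440, Add(Mul(9, -4), -14)) = Mul(440, Add(-36, -14)) = Mul(440, -50) = -22000)
Mul(-1, W) = Mul(-1, -22000) = 22000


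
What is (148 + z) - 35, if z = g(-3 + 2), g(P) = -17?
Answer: 96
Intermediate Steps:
z = -17
(148 + z) - 35 = (148 - 17) - 35 = 131 - 35 = 96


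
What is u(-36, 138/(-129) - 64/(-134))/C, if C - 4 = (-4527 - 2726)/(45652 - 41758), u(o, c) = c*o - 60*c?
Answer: 637743744/23978563 ≈ 26.596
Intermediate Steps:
u(o, c) = -60*c + c*o
C = 8323/3894 (C = 4 + (-4527 - 2726)/(45652 - 41758) = 4 - 7253/3894 = 8323/3894 ≈ 2.1374)
u(-36, 138/(-129) - 64/(-134))/C = ((138/(-129) - 64/(-134))*(-60 - 36))/(8323/3894) = ((138*(-1/129) - 64*(-1/134))*(-96))*(3894/8323) = ((-46/43 + 32/67)*(-96))*(3894/8323) = -1706/2881*(-96)*(3894/8323) = (163776/2881)*(3894/8323) = 637743744/23978563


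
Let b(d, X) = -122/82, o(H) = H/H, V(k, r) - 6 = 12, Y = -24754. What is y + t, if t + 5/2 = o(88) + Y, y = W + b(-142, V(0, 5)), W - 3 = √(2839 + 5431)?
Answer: -2029827/82 + √8270 ≈ -24663.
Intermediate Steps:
V(k, r) = 18 (V(k, r) = 6 + 12 = 18)
o(H) = 1
b(d, X) = -61/41 (b(d, X) = -122*1/82 = -61/41)
W = 3 + √8270 (W = 3 + √(2839 + 5431) = 3 + √8270 ≈ 93.940)
y = 62/41 + √8270 (y = (3 + √8270) - 61/41 = 62/41 + √8270 ≈ 92.452)
t = -49511/2 (t = -5/2 + (1 - 24754) = -5/2 - 24753 = -49511/2 ≈ -24756.)
y + t = (62/41 + √8270) - 49511/2 = -2029827/82 + √8270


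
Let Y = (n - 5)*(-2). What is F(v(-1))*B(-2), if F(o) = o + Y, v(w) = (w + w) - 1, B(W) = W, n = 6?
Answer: 10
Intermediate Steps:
Y = -2 (Y = (6 - 5)*(-2) = 1*(-2) = -2)
v(w) = -1 + 2*w (v(w) = 2*w - 1 = -1 + 2*w)
F(o) = -2 + o (F(o) = o - 2 = -2 + o)
F(v(-1))*B(-2) = (-2 + (-1 + 2*(-1)))*(-2) = (-2 + (-1 - 2))*(-2) = (-2 - 3)*(-2) = -5*(-2) = 10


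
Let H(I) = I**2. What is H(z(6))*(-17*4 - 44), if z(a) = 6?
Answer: -4032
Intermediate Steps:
H(z(6))*(-17*4 - 44) = 6**2*(-17*4 - 44) = 36*(-68 - 44) = 36*(-112) = -4032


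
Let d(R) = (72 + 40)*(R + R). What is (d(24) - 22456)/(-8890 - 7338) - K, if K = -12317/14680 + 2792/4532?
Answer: 86065988497/67477809080 ≈ 1.2755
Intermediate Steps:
d(R) = 224*R (d(R) = 112*(2*R) = 224*R)
K = -3708521/16632440 (K = -12317*1/14680 + 2792*(1/4532) = -12317/14680 + 698/1133 = -3708521/16632440 ≈ -0.22297)
(d(24) - 22456)/(-8890 - 7338) - K = (224*24 - 22456)/(-8890 - 7338) - 1*(-3708521/16632440) = (5376 - 22456)/(-16228) + 3708521/16632440 = -17080*(-1/16228) + 3708521/16632440 = 4270/4057 + 3708521/16632440 = 86065988497/67477809080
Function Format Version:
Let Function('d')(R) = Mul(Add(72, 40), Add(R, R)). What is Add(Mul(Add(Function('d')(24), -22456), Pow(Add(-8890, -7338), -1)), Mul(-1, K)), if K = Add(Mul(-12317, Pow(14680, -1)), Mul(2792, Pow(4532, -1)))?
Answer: Rational(86065988497, 67477809080) ≈ 1.2755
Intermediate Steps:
Function('d')(R) = Mul(224, R) (Function('d')(R) = Mul(112, Mul(2, R)) = Mul(224, R))
K = Rational(-3708521, 16632440) (K = Add(Mul(-12317, Rational(1, 14680)), Mul(2792, Rational(1, 4532))) = Add(Rational(-12317, 14680), Rational(698, 1133)) = Rational(-3708521, 16632440) ≈ -0.22297)
Add(Mul(Add(Function('d')(24), -22456), Pow(Add(-8890, -7338), -1)), Mul(-1, K)) = Add(Mul(Add(Mul(224, 24), -22456), Pow(Add(-8890, -7338), -1)), Mul(-1, Rational(-3708521, 16632440))) = Add(Mul(Add(5376, -22456), Pow(-16228, -1)), Rational(3708521, 16632440)) = Add(Mul(-17080, Rational(-1, 16228)), Rational(3708521, 16632440)) = Add(Rational(4270, 4057), Rational(3708521, 16632440)) = Rational(86065988497, 67477809080)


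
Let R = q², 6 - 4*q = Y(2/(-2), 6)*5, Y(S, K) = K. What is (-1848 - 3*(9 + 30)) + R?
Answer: -1929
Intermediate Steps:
q = -6 (q = 3/2 - 3*5/2 = 3/2 - ¼*30 = 3/2 - 15/2 = -6)
R = 36 (R = (-6)² = 36)
(-1848 - 3*(9 + 30)) + R = (-1848 - 3*(9 + 30)) + 36 = (-1848 - 3*39) + 36 = (-1848 - 117) + 36 = -1965 + 36 = -1929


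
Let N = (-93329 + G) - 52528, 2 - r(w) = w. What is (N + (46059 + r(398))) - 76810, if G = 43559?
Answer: -133445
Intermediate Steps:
r(w) = 2 - w
N = -102298 (N = (-93329 + 43559) - 52528 = -49770 - 52528 = -102298)
(N + (46059 + r(398))) - 76810 = (-102298 + (46059 + (2 - 1*398))) - 76810 = (-102298 + (46059 + (2 - 398))) - 76810 = (-102298 + (46059 - 396)) - 76810 = (-102298 + 45663) - 76810 = -56635 - 76810 = -133445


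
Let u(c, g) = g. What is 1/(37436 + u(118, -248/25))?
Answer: 25/935652 ≈ 2.6719e-5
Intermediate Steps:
1/(37436 + u(118, -248/25)) = 1/(37436 - 248/25) = 1/(935652/25) = 25/935652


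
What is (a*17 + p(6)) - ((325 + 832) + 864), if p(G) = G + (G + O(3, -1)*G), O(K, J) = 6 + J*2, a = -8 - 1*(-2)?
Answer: -2087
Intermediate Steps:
a = -6 (a = -8 + 2 = -6)
O(K, J) = 6 + 2*J
p(G) = 6*G (p(G) = G + (G + (6 + 2*(-1))*G) = G + (G + (6 - 2)*G) = G + (G + 4*G) = G + 5*G = 6*G)
(a*17 + p(6)) - ((325 + 832) + 864) = (-6*17 + 6*6) - ((325 + 832) + 864) = (-102 + 36) - (1157 + 864) = -66 - 1*2021 = -66 - 2021 = -2087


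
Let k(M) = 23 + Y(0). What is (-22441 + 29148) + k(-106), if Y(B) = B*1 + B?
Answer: 6730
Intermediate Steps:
Y(B) = 2*B (Y(B) = B + B = 2*B)
k(M) = 23 (k(M) = 23 + 2*0 = 23 + 0 = 23)
(-22441 + 29148) + k(-106) = (-22441 + 29148) + 23 = 6707 + 23 = 6730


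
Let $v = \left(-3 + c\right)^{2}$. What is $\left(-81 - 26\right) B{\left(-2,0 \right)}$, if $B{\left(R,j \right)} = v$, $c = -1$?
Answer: $-1712$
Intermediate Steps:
$v = 16$ ($v = \left(-3 - 1\right)^{2} = \left(-4\right)^{2} = 16$)
$B{\left(R,j \right)} = 16$
$\left(-81 - 26\right) B{\left(-2,0 \right)} = \left(-81 - 26\right) 16 = \left(-107\right) 16 = -1712$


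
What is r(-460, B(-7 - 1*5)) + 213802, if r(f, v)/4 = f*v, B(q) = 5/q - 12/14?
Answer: 4539062/21 ≈ 2.1615e+5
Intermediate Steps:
B(q) = -6/7 + 5/q (B(q) = 5/q - 12*1/14 = 5/q - 6/7 = -6/7 + 5/q)
r(f, v) = 4*f*v (r(f, v) = 4*(f*v) = 4*f*v)
r(-460, B(-7 - 1*5)) + 213802 = 4*(-460)*(-6/7 + 5/(-7 - 1*5)) + 213802 = 4*(-460)*(-6/7 + 5/(-7 - 5)) + 213802 = 4*(-460)*(-6/7 + 5/(-12)) + 213802 = 4*(-460)*(-6/7 + 5*(-1/12)) + 213802 = 4*(-460)*(-6/7 - 5/12) + 213802 = 4*(-460)*(-107/84) + 213802 = 49220/21 + 213802 = 4539062/21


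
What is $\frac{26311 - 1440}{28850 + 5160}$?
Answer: $\frac{1309}{1790} \approx 0.73129$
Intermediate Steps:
$\frac{26311 - 1440}{28850 + 5160} = \frac{24871}{34010} = 24871 \cdot \frac{1}{34010} = \frac{1309}{1790}$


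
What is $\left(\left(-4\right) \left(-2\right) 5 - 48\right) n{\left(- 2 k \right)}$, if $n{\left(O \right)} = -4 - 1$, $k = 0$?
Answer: $40$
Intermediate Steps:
$n{\left(O \right)} = -5$ ($n{\left(O \right)} = -4 - 1 = -5$)
$\left(\left(-4\right) \left(-2\right) 5 - 48\right) n{\left(- 2 k \right)} = \left(\left(-4\right) \left(-2\right) 5 - 48\right) \left(-5\right) = \left(8 \cdot 5 - 48\right) \left(-5\right) = \left(40 - 48\right) \left(-5\right) = \left(-8\right) \left(-5\right) = 40$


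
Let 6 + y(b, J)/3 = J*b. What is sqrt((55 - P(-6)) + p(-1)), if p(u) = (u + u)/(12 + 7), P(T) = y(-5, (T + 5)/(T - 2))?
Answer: sqrt(431870)/76 ≈ 8.6469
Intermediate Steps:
y(b, J) = -18 + 3*J*b (y(b, J) = -18 + 3*(J*b) = -18 + 3*J*b)
P(T) = -18 - 15*(5 + T)/(-2 + T) (P(T) = -18 + 3*((T + 5)/(T - 2))*(-5) = -18 + 3*((5 + T)/(-2 + T))*(-5) = -18 - 15*(5 + T)/(-2 + T))
p(u) = 2*u/19 (p(u) = (2*u)/19 = (2*u)*(1/19) = 2*u/19)
sqrt((55 - P(-6)) + p(-1)) = sqrt((55 - 3*(-13 - 11*(-6))/(-2 - 6)) + (2/19)*(-1)) = sqrt((55 - 3*(-13 + 66)/(-8)) - 2/19) = sqrt((55 - 3*(-1)*53/8) - 2/19) = sqrt((55 - 1*(-159/8)) - 2/19) = sqrt((55 + 159/8) - 2/19) = sqrt(599/8 - 2/19) = sqrt(11365/152) = sqrt(431870)/76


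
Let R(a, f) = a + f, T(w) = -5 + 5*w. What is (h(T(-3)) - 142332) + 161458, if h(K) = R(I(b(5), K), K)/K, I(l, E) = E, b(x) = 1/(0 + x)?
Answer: 19128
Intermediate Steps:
b(x) = 1/x
h(K) = 2 (h(K) = (K + K)/K = (2*K)/K = 2)
(h(T(-3)) - 142332) + 161458 = (2 - 142332) + 161458 = -142330 + 161458 = 19128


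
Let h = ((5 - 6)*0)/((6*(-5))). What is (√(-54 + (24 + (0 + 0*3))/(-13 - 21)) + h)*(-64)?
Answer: -64*I*√15810/17 ≈ -473.37*I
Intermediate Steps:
h = 0 (h = -1*0/(-30) = 0*(-1/30) = 0)
(√(-54 + (24 + (0 + 0*3))/(-13 - 21)) + h)*(-64) = (√(-54 + (24 + (0 + 0*3))/(-13 - 21)) + 0)*(-64) = (√(-54 + (24 + (0 + 0))/(-34)) + 0)*(-64) = (√(-54 + (24 + 0)*(-1/34)) + 0)*(-64) = (√(-54 + 24*(-1/34)) + 0)*(-64) = (√(-54 - 12/17) + 0)*(-64) = (√(-930/17) + 0)*(-64) = (I*√15810/17 + 0)*(-64) = (I*√15810/17)*(-64) = -64*I*√15810/17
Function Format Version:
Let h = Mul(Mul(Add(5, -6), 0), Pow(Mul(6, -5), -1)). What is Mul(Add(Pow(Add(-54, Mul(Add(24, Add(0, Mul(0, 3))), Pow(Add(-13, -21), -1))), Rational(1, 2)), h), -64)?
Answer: Mul(Rational(-64, 17), I, Pow(15810, Rational(1, 2))) ≈ Mul(-473.37, I)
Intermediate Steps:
h = 0 (h = Mul(Mul(-1, 0), Pow(-30, -1)) = Mul(0, Rational(-1, 30)) = 0)
Mul(Add(Pow(Add(-54, Mul(Add(24, Add(0, Mul(0, 3))), Pow(Add(-13, -21), -1))), Rational(1, 2)), h), -64) = Mul(Add(Pow(Add(-54, Mul(Add(24, Add(0, Mul(0, 3))), Pow(Add(-13, -21), -1))), Rational(1, 2)), 0), -64) = Mul(Add(Pow(Add(-54, Mul(Add(24, Add(0, 0)), Pow(-34, -1))), Rational(1, 2)), 0), -64) = Mul(Add(Pow(Add(-54, Mul(Add(24, 0), Rational(-1, 34))), Rational(1, 2)), 0), -64) = Mul(Add(Pow(Add(-54, Mul(24, Rational(-1, 34))), Rational(1, 2)), 0), -64) = Mul(Add(Pow(Add(-54, Rational(-12, 17)), Rational(1, 2)), 0), -64) = Mul(Add(Pow(Rational(-930, 17), Rational(1, 2)), 0), -64) = Mul(Add(Mul(Rational(1, 17), I, Pow(15810, Rational(1, 2))), 0), -64) = Mul(Mul(Rational(1, 17), I, Pow(15810, Rational(1, 2))), -64) = Mul(Rational(-64, 17), I, Pow(15810, Rational(1, 2)))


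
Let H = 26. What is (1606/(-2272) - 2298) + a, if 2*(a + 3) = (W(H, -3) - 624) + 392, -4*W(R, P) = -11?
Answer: -2744953/1136 ≈ -2416.3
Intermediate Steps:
W(R, P) = 11/4 (W(R, P) = -¼*(-11) = 11/4)
a = -941/8 (a = -3 + ((11/4 - 624) + 392)/2 = -3 + (-2485/4 + 392)/2 = -3 + (½)*(-917/4) = -3 - 917/8 = -941/8 ≈ -117.63)
(1606/(-2272) - 2298) + a = (1606/(-2272) - 2298) - 941/8 = (1606*(-1/2272) - 2298) - 941/8 = (-803/1136 - 2298) - 941/8 = -2611331/1136 - 941/8 = -2744953/1136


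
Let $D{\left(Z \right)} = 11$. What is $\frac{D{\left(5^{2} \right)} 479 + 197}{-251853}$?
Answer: $- \frac{1822}{83951} \approx -0.021703$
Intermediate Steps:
$\frac{D{\left(5^{2} \right)} 479 + 197}{-251853} = \frac{11 \cdot 479 + 197}{-251853} = \left(5269 + 197\right) \left(- \frac{1}{251853}\right) = 5466 \left(- \frac{1}{251853}\right) = - \frac{1822}{83951}$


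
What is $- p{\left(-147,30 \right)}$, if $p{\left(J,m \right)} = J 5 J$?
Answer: $-108045$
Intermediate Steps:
$p{\left(J,m \right)} = 5 J^{2}$ ($p{\left(J,m \right)} = 5 J J = 5 J^{2}$)
$- p{\left(-147,30 \right)} = - 5 \left(-147\right)^{2} = - 5 \cdot 21609 = \left(-1\right) 108045 = -108045$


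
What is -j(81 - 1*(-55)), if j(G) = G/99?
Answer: -136/99 ≈ -1.3737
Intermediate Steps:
j(G) = G/99 (j(G) = G*(1/99) = G/99)
-j(81 - 1*(-55)) = -(81 - 1*(-55))/99 = -(81 + 55)/99 = -136/99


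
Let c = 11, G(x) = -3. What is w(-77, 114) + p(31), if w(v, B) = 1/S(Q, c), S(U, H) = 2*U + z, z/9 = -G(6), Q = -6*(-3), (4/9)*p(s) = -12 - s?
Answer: -24377/252 ≈ -96.734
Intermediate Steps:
p(s) = -27 - 9*s/4 (p(s) = 9*(-12 - s)/4 = -27 - 9*s/4)
Q = 18
z = 27 (z = 9*(-1*(-3)) = 9*3 = 27)
S(U, H) = 27 + 2*U (S(U, H) = 2*U + 27 = 27 + 2*U)
w(v, B) = 1/63 (w(v, B) = 1/(27 + 2*18) = 1/(27 + 36) = 1/63)
w(-77, 114) + p(31) = 1/63 + (-27 - 9/4*31) = 1/63 + (-27 - 279/4) = 1/63 - 387/4 = -24377/252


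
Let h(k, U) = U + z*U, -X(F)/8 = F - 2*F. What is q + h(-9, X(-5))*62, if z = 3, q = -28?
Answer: -9948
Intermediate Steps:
X(F) = 8*F (X(F) = -8*(F - 2*F) = -(-8)*F = 8*F)
h(k, U) = 4*U (h(k, U) = U + 3*U = 4*U)
q + h(-9, X(-5))*62 = -28 + (4*(8*(-5)))*62 = -28 + (4*(-40))*62 = -28 - 160*62 = -28 - 9920 = -9948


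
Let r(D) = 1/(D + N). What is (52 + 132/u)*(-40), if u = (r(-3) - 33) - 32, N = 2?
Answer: -2000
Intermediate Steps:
r(D) = 1/(2 + D) (r(D) = 1/(D + 2) = 1/(2 + D))
u = -66 (u = (1/(2 - 3) - 33) - 32 = (1/(-1) - 33) - 32 = (-1 - 33) - 32 = -34 - 32 = -66)
(52 + 132/u)*(-40) = (52 + 132/(-66))*(-40) = (52 + 132*(-1/66))*(-40) = (52 - 2)*(-40) = 50*(-40) = -2000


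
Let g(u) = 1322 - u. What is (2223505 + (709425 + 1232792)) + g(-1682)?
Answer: 4168726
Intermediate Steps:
(2223505 + (709425 + 1232792)) + g(-1682) = (2223505 + (709425 + 1232792)) + (1322 - 1*(-1682)) = (2223505 + 1942217) + (1322 + 1682) = 4165722 + 3004 = 4168726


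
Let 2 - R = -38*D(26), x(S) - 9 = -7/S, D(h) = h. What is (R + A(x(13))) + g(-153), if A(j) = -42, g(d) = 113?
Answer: 1061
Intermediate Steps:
x(S) = 9 - 7/S
R = 990 (R = 2 - (-38)*26 = 2 - 1*(-988) = 2 + 988 = 990)
(R + A(x(13))) + g(-153) = (990 - 42) + 113 = 948 + 113 = 1061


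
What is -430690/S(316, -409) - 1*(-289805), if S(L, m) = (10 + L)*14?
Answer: 661119665/2282 ≈ 2.8971e+5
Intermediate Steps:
S(L, m) = 140 + 14*L
-430690/S(316, -409) - 1*(-289805) = -430690/(140 + 14*316) - 1*(-289805) = -430690/(140 + 4424) + 289805 = -430690/4564 + 289805 = -430690*1/4564 + 289805 = -215345/2282 + 289805 = 661119665/2282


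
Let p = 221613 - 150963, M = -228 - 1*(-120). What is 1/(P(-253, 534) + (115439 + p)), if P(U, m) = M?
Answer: 1/185981 ≈ 5.3769e-6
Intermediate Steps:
M = -108 (M = -228 + 120 = -108)
P(U, m) = -108
p = 70650
1/(P(-253, 534) + (115439 + p)) = 1/(-108 + (115439 + 70650)) = 1/(-108 + 186089) = 1/185981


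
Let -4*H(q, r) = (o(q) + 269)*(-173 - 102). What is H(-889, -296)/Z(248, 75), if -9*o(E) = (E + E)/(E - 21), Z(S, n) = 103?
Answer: 4324045/24102 ≈ 179.41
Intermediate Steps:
o(E) = -2*E/(9*(-21 + E)) (o(E) = -(E + E)/(9*(E - 21)) = -2*E/(9*(-21 + E)))
H(q, r) = 73975/4 - 275*q/(2*(-189 + 9*q)) (H(q, r) = -(-2*q/(-189 + 9*q) + 269)*(-173 - 102)/4 = -(269 - 2*q/(-189 + 9*q))*(-275)/4 = -(-73975 + 550*q/(-189 + 9*q))/4 = 73975/4 - 275*q/(2*(-189 + 9*q)))
H(-889, -296)/Z(248, 75) = (275*(-50841 + 2419*(-889))/(36*(-21 - 889)))/103 = ((275/36)*(-50841 - 2150491)/(-910))*(1/103) = ((275/36)*(-1/910)*(-2201332))*(1/103) = (4324045/234)*(1/103) = 4324045/24102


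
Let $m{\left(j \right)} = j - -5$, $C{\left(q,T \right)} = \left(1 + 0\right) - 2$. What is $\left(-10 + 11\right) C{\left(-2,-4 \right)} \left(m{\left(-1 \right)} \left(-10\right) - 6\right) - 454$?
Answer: $-408$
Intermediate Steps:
$C{\left(q,T \right)} = -1$ ($C{\left(q,T \right)} = 1 - 2 = -1$)
$m{\left(j \right)} = 5 + j$ ($m{\left(j \right)} = j + 5 = 5 + j$)
$\left(-10 + 11\right) C{\left(-2,-4 \right)} \left(m{\left(-1 \right)} \left(-10\right) - 6\right) - 454 = \left(-10 + 11\right) \left(-1\right) \left(\left(5 - 1\right) \left(-10\right) - 6\right) - 454 = 1 \left(-1\right) \left(4 \left(-10\right) - 6\right) - 454 = - (-40 - 6) - 454 = \left(-1\right) \left(-46\right) - 454 = 46 - 454 = -408$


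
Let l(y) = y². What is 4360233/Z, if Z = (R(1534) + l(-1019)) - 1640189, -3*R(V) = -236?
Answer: -13080699/1805248 ≈ -7.2459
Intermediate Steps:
R(V) = 236/3 (R(V) = -⅓*(-236) = 236/3)
Z = -1805248/3 (Z = (236/3 + (-1019)²) - 1640189 = (236/3 + 1038361) - 1640189 = 3115319/3 - 1640189 = -1805248/3 ≈ -6.0175e+5)
4360233/Z = 4360233/(-1805248/3) = 4360233*(-3/1805248) = -13080699/1805248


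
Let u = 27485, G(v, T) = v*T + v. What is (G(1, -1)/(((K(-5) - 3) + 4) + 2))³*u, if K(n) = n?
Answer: 0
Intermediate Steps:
G(v, T) = v + T*v (G(v, T) = T*v + v = v + T*v)
(G(1, -1)/(((K(-5) - 3) + 4) + 2))³*u = ((1*(1 - 1))/(((-5 - 3) + 4) + 2))³*27485 = ((1*0)/((-8 + 4) + 2))³*27485 = (0/(-4 + 2))³*27485 = (0/(-2))³*27485 = (0*(-½))³*27485 = 0³*27485 = 0*27485 = 0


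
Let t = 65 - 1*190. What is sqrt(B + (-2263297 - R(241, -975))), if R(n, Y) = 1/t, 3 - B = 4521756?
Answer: 7*I*sqrt(86544005)/25 ≈ 2604.8*I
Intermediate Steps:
B = -4521753 (B = 3 - 1*4521756 = 3 - 4521756 = -4521753)
t = -125 (t = 65 - 190 = -125)
R(n, Y) = -1/125 (R(n, Y) = 1/(-125) = -1/125)
sqrt(B + (-2263297 - R(241, -975))) = sqrt(-4521753 + (-2263297 - 1*(-1/125))) = sqrt(-4521753 + (-2263297 + 1/125)) = sqrt(-4521753 - 282912124/125) = sqrt(-848131249/125) = 7*I*sqrt(86544005)/25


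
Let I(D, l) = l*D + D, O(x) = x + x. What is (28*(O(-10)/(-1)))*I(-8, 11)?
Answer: -53760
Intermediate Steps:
O(x) = 2*x
I(D, l) = D + D*l (I(D, l) = D*l + D = D + D*l)
(28*(O(-10)/(-1)))*I(-8, 11) = (28*((2*(-10))/(-1)))*(-8*(1 + 11)) = (28*(-20*(-1)))*(-8*12) = (28*20)*(-96) = 560*(-96) = -53760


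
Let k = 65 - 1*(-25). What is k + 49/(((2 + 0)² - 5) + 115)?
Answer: 10309/114 ≈ 90.430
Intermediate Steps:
k = 90 (k = 65 + 25 = 90)
k + 49/(((2 + 0)² - 5) + 115) = 90 + 49/(((2 + 0)² - 5) + 115) = 90 + 49/((2² - 5) + 115) = 90 + 49/((4 - 5) + 115) = 90 + 49/(-1 + 115) = 90 + 49/114 = 10309/114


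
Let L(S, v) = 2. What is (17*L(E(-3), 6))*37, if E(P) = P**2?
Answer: 1258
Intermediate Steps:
(17*L(E(-3), 6))*37 = (17*2)*37 = 34*37 = 1258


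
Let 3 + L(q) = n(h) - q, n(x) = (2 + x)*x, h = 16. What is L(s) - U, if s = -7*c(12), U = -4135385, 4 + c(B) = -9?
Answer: 4135579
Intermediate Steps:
c(B) = -13 (c(B) = -4 - 9 = -13)
n(x) = x*(2 + x)
s = 91 (s = -7*(-13) = 91)
L(q) = 285 - q (L(q) = -3 + (16*(2 + 16) - q) = -3 + (16*18 - q) = -3 + (288 - q) = 285 - q)
L(s) - U = (285 - 1*91) - 1*(-4135385) = (285 - 91) + 4135385 = 194 + 4135385 = 4135579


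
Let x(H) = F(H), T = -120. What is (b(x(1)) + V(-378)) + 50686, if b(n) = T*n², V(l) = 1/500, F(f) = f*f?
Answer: 25283001/500 ≈ 50566.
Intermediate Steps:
F(f) = f²
x(H) = H²
V(l) = 1/500
b(n) = -120*n²
(b(x(1)) + V(-378)) + 50686 = (-120*(1²)² + 1/500) + 50686 = (-120*1² + 1/500) + 50686 = (-120*1 + 1/500) + 50686 = (-120 + 1/500) + 50686 = -59999/500 + 50686 = 25283001/500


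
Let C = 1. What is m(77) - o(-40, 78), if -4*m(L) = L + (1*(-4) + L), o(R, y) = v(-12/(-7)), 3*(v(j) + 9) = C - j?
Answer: -1187/42 ≈ -28.262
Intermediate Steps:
v(j) = -26/3 - j/3 (v(j) = -9 + (1 - j)/3 = -9 + (⅓ - j/3) = -26/3 - j/3)
o(R, y) = -194/21 (o(R, y) = -26/3 - (-4)/(-7) = -26/3 - (-4)*(-1)/7 = -26/3 - ⅓*12/7 = -26/3 - 4/7 = -194/21)
m(L) = 1 - L/2 (m(L) = -(L + (1*(-4) + L))/4 = -(L + (-4 + L))/4 = -(-4 + 2*L)/4 = 1 - L/2)
m(77) - o(-40, 78) = (1 - ½*77) - 1*(-194/21) = (1 - 77/2) + 194/21 = -75/2 + 194/21 = -1187/42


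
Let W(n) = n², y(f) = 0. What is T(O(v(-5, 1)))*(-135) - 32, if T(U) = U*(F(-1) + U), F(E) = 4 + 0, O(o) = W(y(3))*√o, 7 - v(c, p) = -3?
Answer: -32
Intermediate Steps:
v(c, p) = 10 (v(c, p) = 7 - 1*(-3) = 7 + 3 = 10)
O(o) = 0 (O(o) = 0²*√o = 0*√o = 0)
F(E) = 4
T(U) = U*(4 + U)
T(O(v(-5, 1)))*(-135) - 32 = (0*(4 + 0))*(-135) - 32 = (0*4)*(-135) - 32 = 0*(-135) - 32 = 0 - 32 = -32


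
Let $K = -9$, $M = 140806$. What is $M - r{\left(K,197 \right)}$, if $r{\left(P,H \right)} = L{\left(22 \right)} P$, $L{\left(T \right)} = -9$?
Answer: $140725$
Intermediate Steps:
$r{\left(P,H \right)} = - 9 P$
$M - r{\left(K,197 \right)} = 140806 - \left(-9\right) \left(-9\right) = 140806 - 81 = 140725$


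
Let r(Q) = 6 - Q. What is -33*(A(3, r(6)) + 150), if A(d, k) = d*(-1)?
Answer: -4851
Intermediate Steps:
A(d, k) = -d
-33*(A(3, r(6)) + 150) = -33*(-1*3 + 150) = -33*(-3 + 150) = -33*147 = -4851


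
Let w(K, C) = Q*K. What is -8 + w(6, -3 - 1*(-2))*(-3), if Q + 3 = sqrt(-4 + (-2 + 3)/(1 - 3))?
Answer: 46 - 27*I*sqrt(2) ≈ 46.0 - 38.184*I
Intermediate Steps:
Q = -3 + 3*I*sqrt(2)/2 (Q = -3 + sqrt(-4 + (-2 + 3)/(1 - 3)) = -3 + sqrt(-4 + 1/(-2)) = -3 + sqrt(-4 + 1*(-1/2)) = -3 + sqrt(-4 - 1/2) = -3 + sqrt(-9/2) = -3 + 3*I*sqrt(2)/2 ≈ -3.0 + 2.1213*I)
w(K, C) = K*(-3 + 3*I*sqrt(2)/2) (w(K, C) = (-3 + 3*I*sqrt(2)/2)*K = K*(-3 + 3*I*sqrt(2)/2))
-8 + w(6, -3 - 1*(-2))*(-3) = -8 + ((3/2)*6*(-2 + I*sqrt(2)))*(-3) = -8 + (-18 + 9*I*sqrt(2))*(-3) = -8 + (54 - 27*I*sqrt(2)) = 46 - 27*I*sqrt(2)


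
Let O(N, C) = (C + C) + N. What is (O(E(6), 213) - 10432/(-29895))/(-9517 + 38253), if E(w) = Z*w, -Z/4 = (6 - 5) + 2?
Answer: 5296631/429531360 ≈ 0.012331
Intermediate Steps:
Z = -12 (Z = -4*((6 - 5) + 2) = -4*(1 + 2) = -4*3 = -12)
E(w) = -12*w
O(N, C) = N + 2*C (O(N, C) = 2*C + N = N + 2*C)
(O(E(6), 213) - 10432/(-29895))/(-9517 + 38253) = ((-12*6 + 2*213) - 10432/(-29895))/(-9517 + 38253) = ((-72 + 426) - 10432*(-1/29895))/28736 = (354 + 10432/29895)*(1/28736) = (10593262/29895)*(1/28736) = 5296631/429531360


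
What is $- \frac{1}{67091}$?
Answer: $- \frac{1}{67091} \approx -1.4905 \cdot 10^{-5}$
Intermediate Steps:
$- \frac{1}{67091}$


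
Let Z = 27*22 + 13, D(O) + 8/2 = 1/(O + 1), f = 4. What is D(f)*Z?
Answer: -11533/5 ≈ -2306.6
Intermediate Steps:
D(O) = -4 + 1/(1 + O) (D(O) = -4 + 1/(O + 1) = -4 + 1/(1 + O))
Z = 607 (Z = 594 + 13 = 607)
D(f)*Z = ((-3 - 4*4)/(1 + 4))*607 = ((-3 - 16)/5)*607 = ((⅕)*(-19))*607 = -19/5*607 = -11533/5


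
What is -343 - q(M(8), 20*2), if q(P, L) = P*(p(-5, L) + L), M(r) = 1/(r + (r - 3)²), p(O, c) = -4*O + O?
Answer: -1034/3 ≈ -344.67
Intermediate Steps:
p(O, c) = -3*O
M(r) = 1/(r + (-3 + r)²)
q(P, L) = P*(15 + L) (q(P, L) = P*(-3*(-5) + L) = P*(15 + L))
-343 - q(M(8), 20*2) = -343 - (15 + 20*2)/(8 + (-3 + 8)²) = -343 - (15 + 40)/(8 + 5²) = -343 - 55/(8 + 25) = -343 - 55/33 = -343 - 1*5/3 = -343 - 5/3 = -1034/3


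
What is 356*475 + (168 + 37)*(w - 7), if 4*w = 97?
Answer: 690545/4 ≈ 1.7264e+5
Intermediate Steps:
w = 97/4 (w = (1/4)*97 = 97/4 ≈ 24.250)
356*475 + (168 + 37)*(w - 7) = 356*475 + (168 + 37)*(97/4 - 7) = 169100 + 205*(69/4) = 169100 + 14145/4 = 690545/4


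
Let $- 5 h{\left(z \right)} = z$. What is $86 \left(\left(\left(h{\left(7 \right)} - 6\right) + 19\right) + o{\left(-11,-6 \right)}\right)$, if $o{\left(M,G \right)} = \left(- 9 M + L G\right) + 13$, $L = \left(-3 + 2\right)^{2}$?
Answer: $\frac{50568}{5} \approx 10114.0$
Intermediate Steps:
$h{\left(z \right)} = - \frac{z}{5}$
$L = 1$ ($L = \left(-1\right)^{2} = 1$)
$o{\left(M,G \right)} = 13 + G - 9 M$ ($o{\left(M,G \right)} = \left(- 9 M + 1 G\right) + 13 = \left(- 9 M + G\right) + 13 = \left(G - 9 M\right) + 13 = 13 + G - 9 M$)
$86 \left(\left(\left(h{\left(7 \right)} - 6\right) + 19\right) + o{\left(-11,-6 \right)}\right) = 86 \left(\left(\left(\left(- \frac{1}{5}\right) 7 - 6\right) + 19\right) - -106\right) = 86 \left(\left(\left(- \frac{7}{5} - 6\right) + 19\right) + \left(13 - 6 + 99\right)\right) = 86 \left(\left(- \frac{37}{5} + 19\right) + 106\right) = 86 \left(\frac{58}{5} + 106\right) = 86 \cdot \frac{588}{5} = \frac{50568}{5}$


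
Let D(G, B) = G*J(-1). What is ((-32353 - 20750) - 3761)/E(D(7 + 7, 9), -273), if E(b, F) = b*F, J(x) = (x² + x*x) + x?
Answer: 28432/1911 ≈ 14.878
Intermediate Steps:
J(x) = x + 2*x² (J(x) = (x² + x²) + x = 2*x² + x = x + 2*x²)
D(G, B) = G (D(G, B) = G*(-(1 + 2*(-1))) = G*(-(1 - 2)) = G*(-1*(-1)) = G*1 = G)
E(b, F) = F*b
((-32353 - 20750) - 3761)/E(D(7 + 7, 9), -273) = ((-32353 - 20750) - 3761)/((-273*(7 + 7))) = (-53103 - 3761)/((-273*14)) = -56864/(-3822) = -56864*(-1/3822) = 28432/1911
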